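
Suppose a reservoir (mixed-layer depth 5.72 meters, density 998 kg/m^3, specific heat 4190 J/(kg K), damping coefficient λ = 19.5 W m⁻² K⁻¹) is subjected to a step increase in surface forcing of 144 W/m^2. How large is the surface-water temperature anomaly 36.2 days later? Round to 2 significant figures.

Areal heat capacity C = ρ c_p D = 998 × 4190 × 5.72 = 2.39×10^7 J/(m²·K).
τ = C / λ = 2.39×10^7 / 19.5 = 1.23×10^6 s.
Equilibrium anomaly ΔT_eq = F / λ = 144 / 19.5 = 7.38 K.
t = 36.2 days = 3.13×10^6 s, so t/τ = 2.55.
ΔT(t) = ΔT_eq (1 − e^(−t/τ)) = 7.38 × (1 − e^−2.55) = 6.81 K.

6.8 K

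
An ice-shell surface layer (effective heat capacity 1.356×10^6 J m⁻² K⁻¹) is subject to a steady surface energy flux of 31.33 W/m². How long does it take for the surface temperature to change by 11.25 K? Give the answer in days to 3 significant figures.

Areal heat capacity C = 1.356×10^6 J m⁻² K⁻¹ (given).
Time required: Δt = C ΔT / F = 1.36×10^6 × 11.25 / 31.33 = 4.87×10^5 s.
In days: 4.87×10^5 s / (86400 s/day) = 5.64 days.

5.64 days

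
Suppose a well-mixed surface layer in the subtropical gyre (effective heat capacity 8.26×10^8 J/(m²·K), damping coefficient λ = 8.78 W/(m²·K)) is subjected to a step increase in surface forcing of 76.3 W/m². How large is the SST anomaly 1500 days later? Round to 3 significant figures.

Areal heat capacity C = 8.26×10^8 J/(m²·K) (given).
τ = C / λ = 8.26×10^8 / 8.78 = 9.41×10^7 s.
Equilibrium anomaly ΔT_eq = F / λ = 76.3 / 8.78 = 8.69 K.
t = 1500 days = 1.30×10^8 s, so t/τ = 1.38.
ΔT(t) = ΔT_eq (1 − e^(−t/τ)) = 8.69 × (1 − e^−1.38) = 6.50 K.

6.50 K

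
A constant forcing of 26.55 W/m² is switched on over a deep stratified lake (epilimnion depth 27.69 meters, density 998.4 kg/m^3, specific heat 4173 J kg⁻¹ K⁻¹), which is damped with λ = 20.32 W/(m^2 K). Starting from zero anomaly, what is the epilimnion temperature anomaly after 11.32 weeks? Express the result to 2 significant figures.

0.92 K

Areal heat capacity C = ρ c_p D = 998.4 × 4173 × 27.69 = 1.15×10^8 J m⁻² K⁻¹.
τ = C / λ = 1.15×10^8 / 20.32 = 5.68×10^6 s.
Equilibrium anomaly ΔT_eq = F / λ = 26.55 / 20.32 = 1.31 K.
t = 11.32 weeks = 6.85×10^6 s, so t/τ = 1.21.
ΔT(t) = ΔT_eq (1 − e^(−t/τ)) = 1.31 × (1 − e^−1.21) = 0.915 K.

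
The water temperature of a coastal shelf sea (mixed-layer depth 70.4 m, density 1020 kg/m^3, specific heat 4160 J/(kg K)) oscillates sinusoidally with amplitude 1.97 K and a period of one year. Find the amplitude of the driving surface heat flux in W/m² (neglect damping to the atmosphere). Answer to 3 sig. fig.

Areal heat capacity C = ρ c_p D = 1020 × 4160 × 70.4 = 2.99×10^8 J/(m^2 K).
ω = 2π / 3.15×10^7 s = 1.99×10^-7 s⁻¹.
Cω = 2.99×10^8 × 1.99×10^-7 = 59.5 W/(m²·K).
F₀ = A × Cω = 1.97 × 59.5 = 117 W/m².

117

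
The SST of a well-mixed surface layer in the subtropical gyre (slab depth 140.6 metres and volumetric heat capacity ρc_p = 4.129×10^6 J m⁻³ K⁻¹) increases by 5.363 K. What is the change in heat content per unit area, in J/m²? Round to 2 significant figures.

3.1×10^9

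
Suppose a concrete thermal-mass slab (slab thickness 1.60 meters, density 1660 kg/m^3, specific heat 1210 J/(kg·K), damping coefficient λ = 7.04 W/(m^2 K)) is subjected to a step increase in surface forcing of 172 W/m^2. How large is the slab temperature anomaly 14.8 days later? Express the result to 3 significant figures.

Areal heat capacity C = ρ c_p D = 1660 × 1210 × 1.60 = 3.21×10^6 J/(m²·K).
τ = C / λ = 3.21×10^6 / 7.04 = 4.56×10^5 s.
Equilibrium anomaly ΔT_eq = F / λ = 172 / 7.04 = 24.4 K.
t = 14.8 days = 1.28×10^6 s, so t/τ = 2.80.
ΔT(t) = ΔT_eq (1 − e^(−t/τ)) = 24.4 × (1 − e^−2.80) = 22.9 K.

22.9 K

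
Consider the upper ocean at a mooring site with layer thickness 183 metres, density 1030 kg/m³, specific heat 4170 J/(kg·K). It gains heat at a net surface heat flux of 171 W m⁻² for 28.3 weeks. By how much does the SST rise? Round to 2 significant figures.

Areal heat capacity C = ρ c_p D = 1030 × 4170 × 183 = 7.86×10^8 J m⁻² K⁻¹.
Net heat input Q = F Δt = 171 × (28.3 weeks × 6.048×10^5 s/week) = 2.93×10^9 J/m².
ΔT = Q / C = 2.93×10^9 / 7.86×10^8 = 3.72 K.

3.7 K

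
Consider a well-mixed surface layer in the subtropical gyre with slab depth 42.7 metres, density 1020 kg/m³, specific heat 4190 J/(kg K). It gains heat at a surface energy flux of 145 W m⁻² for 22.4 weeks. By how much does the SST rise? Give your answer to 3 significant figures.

10.8 K

Areal heat capacity C = ρ c_p D = 1020 × 4190 × 42.7 = 1.82×10^8 J m⁻² K⁻¹.
Net heat input Q = F Δt = 145 × (22.4 weeks × 6.048×10^5 s/week) = 1.96×10^9 J/m².
ΔT = Q / C = 1.96×10^9 / 1.82×10^8 = 10.8 K.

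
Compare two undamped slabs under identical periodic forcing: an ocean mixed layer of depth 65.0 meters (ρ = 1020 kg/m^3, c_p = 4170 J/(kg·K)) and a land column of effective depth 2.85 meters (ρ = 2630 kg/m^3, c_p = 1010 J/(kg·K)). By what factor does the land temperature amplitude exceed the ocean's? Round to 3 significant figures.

C_ocean = 1020 × 4170 × 65.0 = 2.76×10^8 J/(m²·K).
C_land = 2630 × 1010 × 2.85 = 7.57×10^6 J/(m²·K).
Undamped amplitude ∝ 1/C, so A_land/A_ocean = C_ocean/C_land = 36.5.

36.5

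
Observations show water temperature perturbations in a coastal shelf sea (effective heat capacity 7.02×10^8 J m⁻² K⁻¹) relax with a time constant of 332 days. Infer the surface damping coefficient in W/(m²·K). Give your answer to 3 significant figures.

24.5

Areal heat capacity C = 7.02×10^8 J m⁻² K⁻¹ (given).
τ = 332 days = 2.87×10^7 s.
λ = C / τ = 7.02×10^8 / 2.87×10^7 = 24.5 W/(m²·K).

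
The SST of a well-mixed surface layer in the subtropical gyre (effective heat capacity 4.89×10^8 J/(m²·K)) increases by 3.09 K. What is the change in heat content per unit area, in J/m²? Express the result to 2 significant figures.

Areal heat capacity C = 4.89×10^8 J/(m²·K) (given).
ΔQ = C ΔT = 4.89×10^8 × 3.09 = 1.51×10^9 J/m².

1.5×10^9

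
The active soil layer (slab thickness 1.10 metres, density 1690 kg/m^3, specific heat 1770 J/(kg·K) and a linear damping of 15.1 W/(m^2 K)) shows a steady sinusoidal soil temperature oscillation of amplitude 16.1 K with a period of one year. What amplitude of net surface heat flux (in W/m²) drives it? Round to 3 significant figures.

243

Areal heat capacity C = ρ c_p D = 1690 × 1770 × 1.10 = 3.29×10^6 J/(m^2 K).
ω = 2π / 3.15×10^7 s = 1.99×10^-7 s⁻¹.
√((Cω)² + λ²) = √((0.656)² + 15.1²) = 15.1 W/(m²·K).
F₀ = A × √((Cω)²+λ²) = 16.1 × 15.1 = 243 W/m².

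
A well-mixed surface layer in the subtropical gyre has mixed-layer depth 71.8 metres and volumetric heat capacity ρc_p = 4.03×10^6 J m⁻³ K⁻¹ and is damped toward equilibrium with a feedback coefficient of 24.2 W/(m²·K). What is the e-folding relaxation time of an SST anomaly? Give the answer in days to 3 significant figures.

138 days

Areal heat capacity C = ρc_p × D = 4.03×10^6 × 71.8 = 2.89×10^8 J/(m^2 K).
Relaxation time τ = C / λ = 2.89×10^8 / 24.2 = 1.20×10^7 s.
In days: 1.20×10^7 s / (86400 s/day) = 138 days.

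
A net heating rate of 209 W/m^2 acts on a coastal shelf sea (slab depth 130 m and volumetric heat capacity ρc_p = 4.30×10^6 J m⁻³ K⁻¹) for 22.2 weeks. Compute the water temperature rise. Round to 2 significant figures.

Areal heat capacity C = ρc_p × D = 4.30×10^6 × 130 = 5.59×10^8 J m⁻² K⁻¹.
Net heat input Q = F Δt = 209 × (22.2 weeks × 6.048×10^5 s/week) = 2.81×10^9 J/m².
ΔT = Q / C = 2.81×10^9 / 5.59×10^8 = 5.02 K.

5.0 K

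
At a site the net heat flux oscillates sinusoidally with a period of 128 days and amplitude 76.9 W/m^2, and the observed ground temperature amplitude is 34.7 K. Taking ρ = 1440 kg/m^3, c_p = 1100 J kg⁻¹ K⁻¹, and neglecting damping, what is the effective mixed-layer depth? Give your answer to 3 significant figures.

2.46 m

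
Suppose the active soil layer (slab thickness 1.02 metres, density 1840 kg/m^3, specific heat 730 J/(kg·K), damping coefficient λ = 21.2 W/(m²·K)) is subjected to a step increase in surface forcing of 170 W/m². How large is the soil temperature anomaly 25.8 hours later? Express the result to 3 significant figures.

6.11 K

Areal heat capacity C = ρ c_p D = 1840 × 730 × 1.02 = 1.37×10^6 J m⁻² K⁻¹.
τ = C / λ = 1.37×10^6 / 21.2 = 64600 s.
Equilibrium anomaly ΔT_eq = F / λ = 170 / 21.2 = 8.02 K.
t = 25.8 hours = 92900 s, so t/τ = 1.44.
ΔT(t) = ΔT_eq (1 − e^(−t/τ)) = 8.02 × (1 − e^−1.44) = 6.11 K.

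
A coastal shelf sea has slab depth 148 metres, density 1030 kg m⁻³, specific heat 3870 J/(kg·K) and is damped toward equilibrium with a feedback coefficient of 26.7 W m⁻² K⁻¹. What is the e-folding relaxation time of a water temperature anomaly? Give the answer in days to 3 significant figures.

256 days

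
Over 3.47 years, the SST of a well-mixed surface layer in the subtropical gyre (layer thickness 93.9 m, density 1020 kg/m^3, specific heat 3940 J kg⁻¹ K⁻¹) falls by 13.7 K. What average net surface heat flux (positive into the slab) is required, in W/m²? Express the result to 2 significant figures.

-47

Areal heat capacity C = ρ c_p D = 1020 × 3940 × 93.9 = 3.77×10^8 J m⁻² K⁻¹.
Required heat per unit area: Q = C ΔT = 3.77×10^8 × -13.7 = -5.17×10^9 J/m².
Flux F = Q / Δt = -5.17×10^9 / 1.10×10^8 s = -47.2 W/m².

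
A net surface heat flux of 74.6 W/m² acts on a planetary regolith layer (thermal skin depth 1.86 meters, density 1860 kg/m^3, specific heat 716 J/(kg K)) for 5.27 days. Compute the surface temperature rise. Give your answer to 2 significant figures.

Areal heat capacity C = ρ c_p D = 1860 × 716 × 1.86 = 2.48×10^6 J/(m²·K).
Net heat input Q = F Δt = 74.6 × (5.27 days × 86400 s/day) = 3.40×10^7 J/m².
ΔT = Q / C = 3.40×10^7 / 2.48×10^6 = 13.7 K.

14 K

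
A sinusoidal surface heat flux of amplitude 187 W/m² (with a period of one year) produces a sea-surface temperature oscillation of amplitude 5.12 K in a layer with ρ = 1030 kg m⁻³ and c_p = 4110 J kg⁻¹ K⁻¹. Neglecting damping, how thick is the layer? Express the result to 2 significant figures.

ω = 2π / 3.15×10^7 s = 1.99×10^-7 s⁻¹.
Required C = F₀ / (A ω) = 187 / (5.12 × 1.99×10^-7) = 1.83×10^8 J/(m²·K).
D = C / (ρ c_p) = 1.83×10^8 / (1030 × 4110) = 43.3 m.

43 m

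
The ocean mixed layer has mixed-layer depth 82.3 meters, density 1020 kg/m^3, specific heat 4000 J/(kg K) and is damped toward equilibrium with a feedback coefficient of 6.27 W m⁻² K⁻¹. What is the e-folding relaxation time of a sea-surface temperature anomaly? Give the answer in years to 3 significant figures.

Areal heat capacity C = ρ c_p D = 1020 × 4000 × 82.3 = 3.36×10^8 J m⁻² K⁻¹.
Relaxation time τ = C / λ = 3.36×10^8 / 6.27 = 5.36×10^7 s.
In years: 5.36×10^7 s / (3.156×10^7 s/year) = 1.70 years.

1.70 years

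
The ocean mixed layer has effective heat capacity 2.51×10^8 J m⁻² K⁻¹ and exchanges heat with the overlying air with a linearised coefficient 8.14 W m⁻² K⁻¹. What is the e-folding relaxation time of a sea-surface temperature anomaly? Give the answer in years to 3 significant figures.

Areal heat capacity C = 2.51×10^8 J m⁻² K⁻¹ (given).
Relaxation time τ = C / λ = 2.51×10^8 / 8.14 = 3.08×10^7 s.
In years: 3.08×10^7 s / (3.156×10^7 s/year) = 0.977 years.

0.977 years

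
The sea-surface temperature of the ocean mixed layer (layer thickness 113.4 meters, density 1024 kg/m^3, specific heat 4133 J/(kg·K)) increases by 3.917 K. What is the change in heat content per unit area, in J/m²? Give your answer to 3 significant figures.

Areal heat capacity C = ρ c_p D = 1024 × 4133 × 113.4 = 4.80×10^8 J/(m^2 K).
ΔQ = C ΔT = 4.80×10^8 × 3.917 = 1.88×10^9 J/m².

1.88×10^9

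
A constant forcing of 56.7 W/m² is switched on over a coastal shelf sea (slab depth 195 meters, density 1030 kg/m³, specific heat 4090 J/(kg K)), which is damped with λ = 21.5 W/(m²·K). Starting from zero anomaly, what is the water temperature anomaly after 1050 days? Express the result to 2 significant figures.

2.4 K

Areal heat capacity C = ρ c_p D = 1030 × 4090 × 195 = 8.21×10^8 J/(m²·K).
τ = C / λ = 8.21×10^8 / 21.5 = 3.82×10^7 s.
Equilibrium anomaly ΔT_eq = F / λ = 56.7 / 21.5 = 2.64 K.
t = 1050 days = 9.07×10^7 s, so t/τ = 2.37.
ΔT(t) = ΔT_eq (1 − e^(−t/τ)) = 2.64 × (1 − e^−2.37) = 2.39 K.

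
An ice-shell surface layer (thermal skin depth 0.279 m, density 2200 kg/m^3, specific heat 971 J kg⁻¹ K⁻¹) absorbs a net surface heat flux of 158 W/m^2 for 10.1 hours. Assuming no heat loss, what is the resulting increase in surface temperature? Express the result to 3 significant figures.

9.64 K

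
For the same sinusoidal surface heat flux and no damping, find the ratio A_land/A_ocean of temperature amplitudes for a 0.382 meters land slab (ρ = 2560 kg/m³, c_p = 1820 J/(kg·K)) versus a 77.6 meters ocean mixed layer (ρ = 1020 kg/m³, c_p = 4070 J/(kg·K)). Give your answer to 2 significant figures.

180

C_ocean = 1020 × 4070 × 77.6 = 3.22×10^8 J/(m²·K).
C_land = 2560 × 1820 × 0.382 = 1.78×10^6 J/(m²·K).
Undamped amplitude ∝ 1/C, so A_land/A_ocean = C_ocean/C_land = 181.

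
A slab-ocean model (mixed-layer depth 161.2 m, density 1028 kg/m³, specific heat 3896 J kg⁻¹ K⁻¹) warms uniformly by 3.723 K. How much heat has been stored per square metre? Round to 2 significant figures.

Areal heat capacity C = ρ c_p D = 1028 × 3896 × 161.2 = 6.46×10^8 J/(m^2 K).
ΔQ = C ΔT = 6.46×10^8 × 3.723 = 2.40×10^9 J/m².

2.4×10^9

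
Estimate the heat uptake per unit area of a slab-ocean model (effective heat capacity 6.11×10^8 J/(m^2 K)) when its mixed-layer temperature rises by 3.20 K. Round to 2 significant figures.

2.0×10^9

Areal heat capacity C = 6.11×10^8 J/(m^2 K) (given).
ΔQ = C ΔT = 6.11×10^8 × 3.20 = 1.96×10^9 J/m².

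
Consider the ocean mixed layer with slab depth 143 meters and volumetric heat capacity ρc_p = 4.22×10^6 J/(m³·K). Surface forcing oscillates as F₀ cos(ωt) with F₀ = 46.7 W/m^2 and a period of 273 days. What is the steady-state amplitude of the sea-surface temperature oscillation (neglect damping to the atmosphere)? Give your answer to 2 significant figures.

0.29 K

Areal heat capacity C = ρc_p × D = 4.22×10^6 × 143 = 6.03×10^8 J/(m²·K).
Angular frequency ω = 2π / T = 2π / 2.36×10^7 s = 2.66×10^-7 s⁻¹.
Cω = 6.03×10^8 × 2.66×10^-7 = 161 W/(m²·K).
Amplitude A = F₀ / (Cω) = 46.7 / 161 = 0.291 K.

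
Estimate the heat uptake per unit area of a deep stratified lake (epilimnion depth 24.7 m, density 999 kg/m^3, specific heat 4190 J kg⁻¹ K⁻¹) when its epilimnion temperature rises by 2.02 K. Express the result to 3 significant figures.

Areal heat capacity C = ρ c_p D = 999 × 4190 × 24.7 = 1.03×10^8 J/(m^2 K).
ΔQ = C ΔT = 1.03×10^8 × 2.02 = 2.09×10^8 J/m².

2.09×10^8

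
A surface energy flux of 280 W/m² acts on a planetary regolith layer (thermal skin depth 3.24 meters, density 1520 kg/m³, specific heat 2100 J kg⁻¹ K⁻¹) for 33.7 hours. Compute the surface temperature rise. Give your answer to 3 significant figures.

Areal heat capacity C = ρ c_p D = 1520 × 2100 × 3.24 = 1.03×10^7 J/(m²·K).
Net heat input Q = F Δt = 280 × (33.7 hours × 3600 s/hour) = 3.40×10^7 J/m².
ΔT = Q / C = 3.40×10^7 / 1.03×10^7 = 3.28 K.

3.28 K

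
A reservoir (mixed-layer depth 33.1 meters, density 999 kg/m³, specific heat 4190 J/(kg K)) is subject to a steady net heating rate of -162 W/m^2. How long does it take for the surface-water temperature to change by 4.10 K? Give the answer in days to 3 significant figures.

Areal heat capacity C = ρ c_p D = 999 × 4190 × 33.1 = 1.39×10^8 J/(m^2 K).
Time required: Δt = C ΔT / F = 1.39×10^8 × -4.10 / -162 = 3.51×10^6 s.
In days: 3.51×10^6 s / (86400 s/day) = 40.6 days.

40.6 days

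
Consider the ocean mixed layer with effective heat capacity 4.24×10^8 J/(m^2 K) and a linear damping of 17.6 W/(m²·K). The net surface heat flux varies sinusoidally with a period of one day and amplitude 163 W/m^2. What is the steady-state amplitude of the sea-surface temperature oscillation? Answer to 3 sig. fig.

0.00529 K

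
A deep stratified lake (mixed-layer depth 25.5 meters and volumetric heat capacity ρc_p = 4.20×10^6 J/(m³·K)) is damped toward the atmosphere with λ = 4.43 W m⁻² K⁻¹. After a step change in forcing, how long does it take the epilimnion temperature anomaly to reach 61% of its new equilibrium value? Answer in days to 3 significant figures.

Areal heat capacity C = ρc_p × D = 4.20×10^6 × 25.5 = 1.07×10^8 J/(m^2 K).
τ = C / λ = 1.07×10^8 / 4.43 = 2.42×10^7 s.
Fraction reached: 1 − e^(−t/τ) = 0.61 ⇒ t = −τ ln(1 − 0.61) = τ × 0.942.
t = 2.28×10^7 s = 263 days.

263 days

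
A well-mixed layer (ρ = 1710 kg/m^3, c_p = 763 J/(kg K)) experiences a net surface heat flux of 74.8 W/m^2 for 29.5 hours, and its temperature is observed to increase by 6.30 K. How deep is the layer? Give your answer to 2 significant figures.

Heat input Q = F Δt = 74.8 × 1.06×10^5 s = 7.94×10^6 J/m².
Required areal heat capacity C = Q / ΔT = 1.26×10^6 J/(m²·K).
Depth D = C / (ρ c_p) = 1.26×10^6 / (1710 × 763) = 0.966 m.

0.97 m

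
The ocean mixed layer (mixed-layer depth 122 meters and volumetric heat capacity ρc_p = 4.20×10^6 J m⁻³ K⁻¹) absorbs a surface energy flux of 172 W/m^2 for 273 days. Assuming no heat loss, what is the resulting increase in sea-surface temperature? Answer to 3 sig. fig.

7.92 K

Areal heat capacity C = ρc_p × D = 4.20×10^6 × 122 = 5.12×10^8 J/(m²·K).
Net heat input Q = F Δt = 172 × (273 days × 86400 s/day) = 4.06×10^9 J/m².
ΔT = Q / C = 4.06×10^9 / 5.12×10^8 = 7.92 K.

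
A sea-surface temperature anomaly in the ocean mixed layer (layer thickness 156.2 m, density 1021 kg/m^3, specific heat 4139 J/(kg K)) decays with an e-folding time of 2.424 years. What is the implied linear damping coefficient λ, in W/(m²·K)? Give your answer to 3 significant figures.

Areal heat capacity C = ρ c_p D = 1021 × 4139 × 156.2 = 6.60×10^8 J/(m^2 K).
τ = 2.424 years = 7.65×10^7 s.
λ = C / τ = 6.60×10^8 / 7.65×10^7 = 8.63 W/(m²·K).

8.63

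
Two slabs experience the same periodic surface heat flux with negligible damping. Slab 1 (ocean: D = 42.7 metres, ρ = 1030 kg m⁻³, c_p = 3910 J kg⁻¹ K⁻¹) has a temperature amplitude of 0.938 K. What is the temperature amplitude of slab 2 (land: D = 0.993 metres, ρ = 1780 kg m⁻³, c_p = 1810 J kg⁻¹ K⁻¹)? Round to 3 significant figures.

50.4 K

C_ocean = 1.72×10^8 J/(m²·K); C_land = 3.20×10^6 J/(m²·K).
A ∝ 1/C ⇒ A_land = A_ocean × C_ocean/C_land = 0.938 × 53.8 = 50.4 K.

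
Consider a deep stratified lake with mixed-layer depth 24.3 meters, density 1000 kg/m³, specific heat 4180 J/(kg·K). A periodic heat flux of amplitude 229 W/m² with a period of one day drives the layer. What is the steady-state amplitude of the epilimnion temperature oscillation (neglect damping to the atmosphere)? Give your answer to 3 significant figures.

Areal heat capacity C = ρ c_p D = 1000 × 4180 × 24.3 = 1.02×10^8 J m⁻² K⁻¹.
Angular frequency ω = 2π / T = 2π / 86400 s = 7.27×10^-5 s⁻¹.
Cω = 1.02×10^8 × 7.27×10^-5 = 7390 W/(m²·K).
Amplitude A = F₀ / (Cω) = 229 / 7390 = 0.0310 K.

0.0310 K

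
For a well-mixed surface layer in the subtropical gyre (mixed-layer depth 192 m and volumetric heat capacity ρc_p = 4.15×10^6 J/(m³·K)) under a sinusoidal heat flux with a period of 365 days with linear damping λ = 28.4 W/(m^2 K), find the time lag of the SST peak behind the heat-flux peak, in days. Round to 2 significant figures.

Areal heat capacity C = ρc_p × D = 4.15×10^6 × 192 = 7.97×10^8 J m⁻² K⁻¹.
ω = 2π / 3.15×10^7 s = 1.99×10^-7 s⁻¹.
Phase lag φ = arctan(Cω/λ) = arctan(159/28.4) = 1.39 rad.
Time lag = φ / ω = 1.39 / 1.99×10^-7 = 7.00×10^6 s = 81.0 days.

81 days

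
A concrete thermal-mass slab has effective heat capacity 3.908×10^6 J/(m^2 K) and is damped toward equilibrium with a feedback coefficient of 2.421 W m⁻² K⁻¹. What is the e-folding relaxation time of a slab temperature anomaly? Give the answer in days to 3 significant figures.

Areal heat capacity C = 3.908×10^6 J/(m^2 K) (given).
Relaxation time τ = C / λ = 3.91×10^6 / 2.421 = 1.61×10^6 s.
In days: 1.61×10^6 s / (86400 s/day) = 18.7 days.

18.7 days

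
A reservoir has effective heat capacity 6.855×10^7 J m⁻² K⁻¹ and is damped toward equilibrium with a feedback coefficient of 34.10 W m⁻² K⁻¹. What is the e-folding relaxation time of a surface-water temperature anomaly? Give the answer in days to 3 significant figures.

23.3 days

Areal heat capacity C = 6.855×10^7 J m⁻² K⁻¹ (given).
Relaxation time τ = C / λ = 6.86×10^7 / 34.10 = 2.01×10^6 s.
In days: 2.01×10^6 s / (86400 s/day) = 23.3 days.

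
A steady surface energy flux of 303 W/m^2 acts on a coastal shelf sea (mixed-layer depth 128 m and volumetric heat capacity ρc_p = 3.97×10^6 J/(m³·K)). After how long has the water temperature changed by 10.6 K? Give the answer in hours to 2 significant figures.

4900 hours

Areal heat capacity C = ρc_p × D = 3.97×10^6 × 128 = 5.08×10^8 J/(m²·K).
Time required: Δt = C ΔT / F = 5.08×10^8 × 10.6 / 303 = 1.78×10^7 s.
In hours: 1.78×10^7 s / (3600 s/hour) = 4940 hours.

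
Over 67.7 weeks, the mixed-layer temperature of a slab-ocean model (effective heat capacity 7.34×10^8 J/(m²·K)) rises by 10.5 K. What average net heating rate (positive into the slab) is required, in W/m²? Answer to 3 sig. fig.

Areal heat capacity C = 7.34×10^8 J/(m²·K) (given).
Required heat per unit area: Q = C ΔT = 7.34×10^8 × 10.5 = 7.71×10^9 J/m².
Flux F = Q / Δt = 7.71×10^9 / 4.09×10^7 s = 188 W/m².

188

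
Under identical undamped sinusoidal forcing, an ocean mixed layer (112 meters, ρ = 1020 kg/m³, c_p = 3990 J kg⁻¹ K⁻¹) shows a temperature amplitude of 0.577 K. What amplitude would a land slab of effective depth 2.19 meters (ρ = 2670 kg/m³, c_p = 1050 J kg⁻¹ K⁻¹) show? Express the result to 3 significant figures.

42.8 K

C_ocean = 4.56×10^8 J/(m²·K); C_land = 6.14×10^6 J/(m²·K).
A ∝ 1/C ⇒ A_land = A_ocean × C_ocean/C_land = 0.577 × 74.2 = 42.8 K.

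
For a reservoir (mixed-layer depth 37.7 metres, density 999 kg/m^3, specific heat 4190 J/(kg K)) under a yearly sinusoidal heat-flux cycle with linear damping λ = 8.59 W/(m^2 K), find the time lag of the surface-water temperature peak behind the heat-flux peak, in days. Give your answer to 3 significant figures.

75.8 days

Areal heat capacity C = ρ c_p D = 999 × 4190 × 37.7 = 1.58×10^8 J/(m²·K).
ω = 2π / 3.15×10^7 s = 1.99×10^-7 s⁻¹.
Phase lag φ = arctan(Cω/λ) = arctan(31.4/8.59) = 1.30 rad.
Time lag = φ / ω = 1.30 / 1.99×10^-7 = 6.55×10^6 s = 75.8 days.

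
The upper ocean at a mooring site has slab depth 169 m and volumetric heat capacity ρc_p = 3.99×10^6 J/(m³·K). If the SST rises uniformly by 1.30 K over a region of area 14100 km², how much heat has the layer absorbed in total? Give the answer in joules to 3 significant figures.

1.24×10^19 J

Areal heat capacity C = ρc_p × D = 3.99×10^6 × 169 = 6.74×10^8 J/(m^2 K).
Heat per unit area: q = C ΔT = 6.74×10^8 × 1.30 = 8.77×10^8 J/m².
Total heat: Q = q × A = 8.77×10^8 × (14100 × 10⁶ m²) = 1.24×10^19 J.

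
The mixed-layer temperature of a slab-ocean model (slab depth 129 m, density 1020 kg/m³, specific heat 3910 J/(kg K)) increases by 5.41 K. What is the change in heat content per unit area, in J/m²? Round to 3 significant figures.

2.78×10^9

Areal heat capacity C = ρ c_p D = 1020 × 3910 × 129 = 5.14×10^8 J/(m^2 K).
ΔQ = C ΔT = 5.14×10^8 × 5.41 = 2.78×10^9 J/m².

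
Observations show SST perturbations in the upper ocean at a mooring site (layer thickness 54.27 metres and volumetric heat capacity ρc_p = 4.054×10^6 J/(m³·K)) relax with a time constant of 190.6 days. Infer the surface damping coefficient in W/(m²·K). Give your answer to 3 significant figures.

Areal heat capacity C = ρc_p × D = 4.054×10^6 × 54.27 = 2.20×10^8 J m⁻² K⁻¹.
τ = 190.6 days = 1.65×10^7 s.
λ = C / τ = 2.20×10^8 / 1.65×10^7 = 13.4 W/(m²·K).

13.4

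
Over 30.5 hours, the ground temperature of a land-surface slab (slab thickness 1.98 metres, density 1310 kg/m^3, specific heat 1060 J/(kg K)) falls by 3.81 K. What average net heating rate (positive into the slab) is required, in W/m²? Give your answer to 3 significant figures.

-95.4

Areal heat capacity C = ρ c_p D = 1310 × 1060 × 1.98 = 2.75×10^6 J m⁻² K⁻¹.
Required heat per unit area: Q = C ΔT = 2.75×10^6 × -3.81 = -1.05×10^7 J/m².
Flux F = Q / Δt = -1.05×10^7 / 1.10×10^5 s = -95.4 W/m².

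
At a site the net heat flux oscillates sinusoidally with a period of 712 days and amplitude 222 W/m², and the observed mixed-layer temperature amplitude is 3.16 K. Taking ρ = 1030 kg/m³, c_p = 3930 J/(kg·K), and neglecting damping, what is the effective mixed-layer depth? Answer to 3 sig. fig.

ω = 2π / 6.15×10^7 s = 1.02×10^-7 s⁻¹.
Required C = F₀ / (A ω) = 222 / (3.16 × 1.02×10^-7) = 6.88×10^8 J/(m²·K).
D = C / (ρ c_p) = 6.88×10^8 / (1030 × 3930) = 170 m.

170 m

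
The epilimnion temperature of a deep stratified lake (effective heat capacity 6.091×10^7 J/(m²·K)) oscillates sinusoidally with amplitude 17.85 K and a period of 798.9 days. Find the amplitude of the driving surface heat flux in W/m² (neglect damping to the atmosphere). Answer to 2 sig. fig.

99

Areal heat capacity C = 6.091×10^7 J/(m²·K) (given).
ω = 2π / 6.90×10^7 s = 9.10×10^-8 s⁻¹.
Cω = 6.09×10^7 × 9.10×10^-8 = 5.54 W/(m²·K).
F₀ = A × Cω = 17.85 × 5.54 = 99.0 W/m².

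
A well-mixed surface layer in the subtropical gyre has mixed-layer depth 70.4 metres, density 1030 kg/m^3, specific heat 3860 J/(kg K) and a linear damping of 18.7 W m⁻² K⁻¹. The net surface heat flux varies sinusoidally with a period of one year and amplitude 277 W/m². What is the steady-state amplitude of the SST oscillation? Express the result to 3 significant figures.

4.71 K

Areal heat capacity C = ρ c_p D = 1030 × 3860 × 70.4 = 2.80×10^8 J m⁻² K⁻¹.
Angular frequency ω = 2π / T = 2π / 3.15×10^7 s = 1.99×10^-7 s⁻¹.
√((Cω)² + λ²) = √((55.8)² + 18.7²) = 58.8 W/(m²·K).
Amplitude A = F₀ / √((Cω)²+λ²) = 277 / 58.8 = 4.71 K.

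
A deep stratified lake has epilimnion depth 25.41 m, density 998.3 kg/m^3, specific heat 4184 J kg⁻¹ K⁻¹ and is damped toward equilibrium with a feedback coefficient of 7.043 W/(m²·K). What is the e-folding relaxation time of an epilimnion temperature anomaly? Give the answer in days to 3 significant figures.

174 days

Areal heat capacity C = ρ c_p D = 998.3 × 4184 × 25.41 = 1.06×10^8 J/(m²·K).
Relaxation time τ = C / λ = 1.06×10^8 / 7.043 = 1.51×10^7 s.
In days: 1.51×10^7 s / (86400 s/day) = 174 days.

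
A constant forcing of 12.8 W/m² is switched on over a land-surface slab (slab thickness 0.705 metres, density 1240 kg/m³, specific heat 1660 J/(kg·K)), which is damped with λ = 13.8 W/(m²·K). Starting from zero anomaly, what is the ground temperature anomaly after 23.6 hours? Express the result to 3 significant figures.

Areal heat capacity C = ρ c_p D = 1240 × 1660 × 0.705 = 1.45×10^6 J m⁻² K⁻¹.
τ = C / λ = 1.45×10^6 / 13.8 = 1.05×10^5 s.
Equilibrium anomaly ΔT_eq = F / λ = 12.8 / 13.8 = 0.928 K.
t = 23.6 hours = 85000 s, so t/τ = 0.808.
ΔT(t) = ΔT_eq (1 − e^(−t/τ)) = 0.928 × (1 − e^−0.808) = 0.514 K.

0.514 K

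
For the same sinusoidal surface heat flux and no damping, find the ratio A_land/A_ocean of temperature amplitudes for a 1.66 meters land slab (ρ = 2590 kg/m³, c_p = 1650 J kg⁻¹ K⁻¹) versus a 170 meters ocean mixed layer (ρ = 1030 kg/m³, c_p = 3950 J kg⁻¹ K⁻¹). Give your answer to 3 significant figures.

C_ocean = 1030 × 3950 × 170 = 6.92×10^8 J/(m²·K).
C_land = 2590 × 1650 × 1.66 = 7.09×10^6 J/(m²·K).
Undamped amplitude ∝ 1/C, so A_land/A_ocean = C_ocean/C_land = 97.5.

97.5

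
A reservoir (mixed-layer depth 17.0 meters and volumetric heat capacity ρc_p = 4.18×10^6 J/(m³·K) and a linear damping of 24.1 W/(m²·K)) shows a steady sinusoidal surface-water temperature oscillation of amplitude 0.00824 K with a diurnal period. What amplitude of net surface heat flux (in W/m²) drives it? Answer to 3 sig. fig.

Areal heat capacity C = ρc_p × D = 4.18×10^6 × 17.0 = 7.11×10^7 J/(m²·K).
ω = 2π / 86400 s = 7.27×10^-5 s⁻¹.
√((Cω)² + λ²) = √((5170)² + 24.1²) = 5170 W/(m²·K).
F₀ = A × √((Cω)²+λ²) = 0.00824 × 5170 = 42.6 W/m².

42.6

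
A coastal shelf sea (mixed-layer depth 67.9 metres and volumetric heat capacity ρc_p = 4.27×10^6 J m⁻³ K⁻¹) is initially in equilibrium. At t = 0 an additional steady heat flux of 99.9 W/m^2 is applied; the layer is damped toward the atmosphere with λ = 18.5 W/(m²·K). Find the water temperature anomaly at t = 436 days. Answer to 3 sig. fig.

4.91 K

Areal heat capacity C = ρc_p × D = 4.27×10^6 × 67.9 = 2.90×10^8 J/(m^2 K).
τ = C / λ = 2.90×10^8 / 18.5 = 1.57×10^7 s.
Equilibrium anomaly ΔT_eq = F / λ = 99.9 / 18.5 = 5.40 K.
t = 436 days = 3.77×10^7 s, so t/τ = 2.40.
ΔT(t) = ΔT_eq (1 − e^(−t/τ)) = 5.40 × (1 − e^−2.40) = 4.91 K.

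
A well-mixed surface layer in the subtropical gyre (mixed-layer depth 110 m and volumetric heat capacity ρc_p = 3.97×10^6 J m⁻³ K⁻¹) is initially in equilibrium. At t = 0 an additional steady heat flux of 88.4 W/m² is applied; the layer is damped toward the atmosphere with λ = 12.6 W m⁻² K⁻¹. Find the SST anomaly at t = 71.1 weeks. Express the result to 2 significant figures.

Areal heat capacity C = ρc_p × D = 3.97×10^6 × 110 = 4.37×10^8 J m⁻² K⁻¹.
τ = C / λ = 4.37×10^8 / 12.6 = 3.47×10^7 s.
Equilibrium anomaly ΔT_eq = F / λ = 88.4 / 12.6 = 7.02 K.
t = 71.1 weeks = 4.30×10^7 s, so t/τ = 1.24.
ΔT(t) = ΔT_eq (1 − e^(−t/τ)) = 7.02 × (1 − e^−1.24) = 4.99 K.

5.0 K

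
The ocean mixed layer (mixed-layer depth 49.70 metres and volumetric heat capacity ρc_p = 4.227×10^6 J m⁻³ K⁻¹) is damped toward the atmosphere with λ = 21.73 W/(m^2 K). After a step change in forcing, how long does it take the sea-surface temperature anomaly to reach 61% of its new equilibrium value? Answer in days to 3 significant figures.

105 days

Areal heat capacity C = ρc_p × D = 4.227×10^6 × 49.70 = 2.10×10^8 J/(m²·K).
τ = C / λ = 2.10×10^8 / 21.73 = 9.67×10^6 s.
Fraction reached: 1 − e^(−t/τ) = 0.61 ⇒ t = −τ ln(1 − 0.61) = τ × 0.942.
t = 9.10×10^6 s = 105 days.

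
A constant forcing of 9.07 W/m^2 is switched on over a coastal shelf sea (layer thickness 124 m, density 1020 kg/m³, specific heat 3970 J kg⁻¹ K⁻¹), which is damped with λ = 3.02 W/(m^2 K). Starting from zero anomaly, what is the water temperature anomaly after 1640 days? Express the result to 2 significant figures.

1.7 K

Areal heat capacity C = ρ c_p D = 1020 × 3970 × 124 = 5.02×10^8 J m⁻² K⁻¹.
τ = C / λ = 5.02×10^8 / 3.02 = 1.66×10^8 s.
Equilibrium anomaly ΔT_eq = F / λ = 9.07 / 3.02 = 3.00 K.
t = 1640 days = 1.42×10^8 s, so t/τ = 0.852.
ΔT(t) = ΔT_eq (1 − e^(−t/τ)) = 3.00 × (1 − e^−0.852) = 1.72 K.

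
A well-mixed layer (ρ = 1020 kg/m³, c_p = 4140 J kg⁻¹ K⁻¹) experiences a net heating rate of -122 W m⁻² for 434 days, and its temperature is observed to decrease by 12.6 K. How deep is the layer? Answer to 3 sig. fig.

86.0 m

Heat input Q = F Δt = -122 × 3.75×10^7 s = -4.57×10^9 J/m².
Required areal heat capacity C = Q / ΔT = 3.63×10^8 J/(m²·K).
Depth D = C / (ρ c_p) = 3.63×10^8 / (1020 × 4140) = 86.0 m.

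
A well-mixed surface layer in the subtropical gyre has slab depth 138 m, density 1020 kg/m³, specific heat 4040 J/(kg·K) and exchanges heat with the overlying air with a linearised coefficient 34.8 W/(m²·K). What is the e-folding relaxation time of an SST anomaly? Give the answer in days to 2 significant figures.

Areal heat capacity C = ρ c_p D = 1020 × 4040 × 138 = 5.69×10^8 J/(m^2 K).
Relaxation time τ = C / λ = 5.69×10^8 / 34.8 = 1.63×10^7 s.
In days: 1.63×10^7 s / (86400 s/day) = 189 days.

190 days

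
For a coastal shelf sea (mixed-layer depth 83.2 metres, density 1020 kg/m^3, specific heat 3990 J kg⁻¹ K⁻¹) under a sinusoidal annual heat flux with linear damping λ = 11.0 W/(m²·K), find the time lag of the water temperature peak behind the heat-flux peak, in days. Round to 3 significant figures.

81.9 days

Areal heat capacity C = ρ c_p D = 1020 × 3990 × 83.2 = 3.39×10^8 J m⁻² K⁻¹.
ω = 2π / 3.15×10^7 s = 1.99×10^-7 s⁻¹.
Phase lag φ = arctan(Cω/λ) = arctan(67.5/11.0) = 1.41 rad.
Time lag = φ / ω = 1.41 / 1.99×10^-7 = 7.07×10^6 s = 81.9 days.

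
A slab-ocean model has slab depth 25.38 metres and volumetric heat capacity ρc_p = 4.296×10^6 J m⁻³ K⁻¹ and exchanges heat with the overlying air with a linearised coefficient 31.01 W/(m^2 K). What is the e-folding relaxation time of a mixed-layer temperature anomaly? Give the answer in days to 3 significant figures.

Areal heat capacity C = ρc_p × D = 4.296×10^6 × 25.38 = 1.09×10^8 J/(m²·K).
Relaxation time τ = C / λ = 1.09×10^8 / 31.01 = 3.52×10^6 s.
In days: 3.52×10^6 s / (86400 s/day) = 40.7 days.

40.7 days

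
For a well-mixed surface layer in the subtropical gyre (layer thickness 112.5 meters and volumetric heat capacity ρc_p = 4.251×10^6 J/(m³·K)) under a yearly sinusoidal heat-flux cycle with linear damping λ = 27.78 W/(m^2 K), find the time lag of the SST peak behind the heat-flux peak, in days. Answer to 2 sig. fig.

Areal heat capacity C = ρc_p × D = 4.251×10^6 × 112.5 = 4.78×10^8 J m⁻² K⁻¹.
ω = 2π / 3.15×10^7 s = 1.99×10^-7 s⁻¹.
Phase lag φ = arctan(Cω/λ) = arctan(95.3/27.78) = 1.29 rad.
Time lag = φ / ω = 1.29 / 1.99×10^-7 = 6.46×10^6 s = 74.8 days.

75 days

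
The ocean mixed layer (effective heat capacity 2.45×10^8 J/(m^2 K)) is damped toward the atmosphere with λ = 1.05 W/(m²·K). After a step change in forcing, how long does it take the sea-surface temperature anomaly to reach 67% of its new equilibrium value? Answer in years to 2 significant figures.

Areal heat capacity C = 2.45×10^8 J/(m^2 K) (given).
τ = C / λ = 2.45×10^8 / 1.05 = 2.33×10^8 s.
Fraction reached: 1 − e^(−t/τ) = 0.67 ⇒ t = −τ ln(1 − 0.67) = τ × 1.11.
t = 2.59×10^8 s = 8.20 years.

8.2 years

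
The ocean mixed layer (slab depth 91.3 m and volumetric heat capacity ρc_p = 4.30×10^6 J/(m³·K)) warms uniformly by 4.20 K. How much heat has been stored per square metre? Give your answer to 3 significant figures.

Areal heat capacity C = ρc_p × D = 4.30×10^6 × 91.3 = 3.93×10^8 J m⁻² K⁻¹.
ΔQ = C ΔT = 3.93×10^8 × 4.20 = 1.65×10^9 J/m².

1.65×10^9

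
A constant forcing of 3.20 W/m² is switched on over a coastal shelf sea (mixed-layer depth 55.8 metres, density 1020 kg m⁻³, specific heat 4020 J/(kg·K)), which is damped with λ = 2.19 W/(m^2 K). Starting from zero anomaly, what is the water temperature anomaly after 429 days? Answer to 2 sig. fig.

0.44 K

Areal heat capacity C = ρ c_p D = 1020 × 4020 × 55.8 = 2.29×10^8 J/(m^2 K).
τ = C / λ = 2.29×10^8 / 2.19 = 1.04×10^8 s.
Equilibrium anomaly ΔT_eq = F / λ = 3.20 / 2.19 = 1.46 K.
t = 429 days = 3.71×10^7 s, so t/τ = 0.355.
ΔT(t) = ΔT_eq (1 − e^(−t/τ)) = 1.46 × (1 − e^−0.355) = 0.436 K.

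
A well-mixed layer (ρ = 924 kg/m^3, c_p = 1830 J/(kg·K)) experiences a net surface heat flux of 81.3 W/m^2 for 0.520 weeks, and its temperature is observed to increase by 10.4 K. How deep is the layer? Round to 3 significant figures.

1.45 m

Heat input Q = F Δt = 81.3 × 3.14×10^5 s = 2.56×10^7 J/m².
Required areal heat capacity C = Q / ΔT = 2.46×10^6 J/(m²·K).
Depth D = C / (ρ c_p) = 2.46×10^6 / (924 × 1830) = 1.45 m.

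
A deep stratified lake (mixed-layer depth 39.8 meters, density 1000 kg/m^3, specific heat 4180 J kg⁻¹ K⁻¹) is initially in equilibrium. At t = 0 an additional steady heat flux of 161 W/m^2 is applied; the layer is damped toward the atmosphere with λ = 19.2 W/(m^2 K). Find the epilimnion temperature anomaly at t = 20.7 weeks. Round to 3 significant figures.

Areal heat capacity C = ρ c_p D = 1000 × 4180 × 39.8 = 1.66×10^8 J/(m²·K).
τ = C / λ = 1.66×10^8 / 19.2 = 8.66×10^6 s.
Equilibrium anomaly ΔT_eq = F / λ = 161 / 19.2 = 8.39 K.
t = 20.7 weeks = 1.25×10^7 s, so t/τ = 1.44.
ΔT(t) = ΔT_eq (1 − e^(−t/τ)) = 8.39 × (1 − e^−1.44) = 6.41 K.

6.41 K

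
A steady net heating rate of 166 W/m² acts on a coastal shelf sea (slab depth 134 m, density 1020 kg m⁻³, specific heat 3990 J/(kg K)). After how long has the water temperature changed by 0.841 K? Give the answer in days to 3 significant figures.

32.0 days

Areal heat capacity C = ρ c_p D = 1020 × 3990 × 134 = 5.45×10^8 J m⁻² K⁻¹.
Time required: Δt = C ΔT / F = 5.45×10^8 × 0.841 / 166 = 2.76×10^6 s.
In days: 2.76×10^6 s / (86400 s/day) = 32.0 days.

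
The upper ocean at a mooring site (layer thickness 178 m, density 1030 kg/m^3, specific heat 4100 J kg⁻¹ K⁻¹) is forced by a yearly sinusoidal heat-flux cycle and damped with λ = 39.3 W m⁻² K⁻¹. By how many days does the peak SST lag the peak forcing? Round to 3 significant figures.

76.3 days

Areal heat capacity C = ρ c_p D = 1030 × 4100 × 178 = 7.52×10^8 J m⁻² K⁻¹.
ω = 2π / 3.15×10^7 s = 1.99×10^-7 s⁻¹.
Phase lag φ = arctan(Cω/λ) = arctan(150/39.3) = 1.31 rad.
Time lag = φ / ω = 1.31 / 1.99×10^-7 = 6.60×10^6 s = 76.3 days.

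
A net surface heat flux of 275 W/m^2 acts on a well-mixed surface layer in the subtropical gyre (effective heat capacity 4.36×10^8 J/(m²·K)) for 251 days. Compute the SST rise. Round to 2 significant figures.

14 K

Areal heat capacity C = 4.36×10^8 J/(m²·K) (given).
Net heat input Q = F Δt = 275 × (251 days × 86400 s/day) = 5.96×10^9 J/m².
ΔT = Q / C = 5.96×10^9 / 4.36×10^8 = 13.7 K.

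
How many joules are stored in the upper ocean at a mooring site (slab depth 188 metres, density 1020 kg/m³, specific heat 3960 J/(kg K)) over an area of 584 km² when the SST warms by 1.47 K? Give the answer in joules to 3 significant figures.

6.52×10^17 J

Areal heat capacity C = ρ c_p D = 1020 × 3960 × 188 = 7.59×10^8 J m⁻² K⁻¹.
Heat per unit area: q = C ΔT = 7.59×10^8 × 1.47 = 1.12×10^9 J/m².
Total heat: Q = q × A = 1.12×10^9 × (584 × 10⁶ m²) = 6.52×10^17 J.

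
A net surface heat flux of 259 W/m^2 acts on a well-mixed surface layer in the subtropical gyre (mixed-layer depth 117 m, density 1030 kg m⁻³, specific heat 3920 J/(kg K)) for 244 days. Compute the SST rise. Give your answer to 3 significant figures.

11.6 K

Areal heat capacity C = ρ c_p D = 1030 × 3920 × 117 = 4.72×10^8 J/(m²·K).
Net heat input Q = F Δt = 259 × (244 days × 86400 s/day) = 5.46×10^9 J/m².
ΔT = Q / C = 5.46×10^9 / 4.72×10^8 = 11.6 K.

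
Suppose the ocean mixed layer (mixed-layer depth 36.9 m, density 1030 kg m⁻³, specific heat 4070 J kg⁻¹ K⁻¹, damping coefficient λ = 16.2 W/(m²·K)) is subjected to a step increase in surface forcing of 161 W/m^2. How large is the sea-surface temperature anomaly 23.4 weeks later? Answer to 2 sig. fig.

7.7 K

Areal heat capacity C = ρ c_p D = 1030 × 4070 × 36.9 = 1.55×10^8 J m⁻² K⁻¹.
τ = C / λ = 1.55×10^8 / 16.2 = 9.55×10^6 s.
Equilibrium anomaly ΔT_eq = F / λ = 161 / 16.2 = 9.94 K.
t = 23.4 weeks = 1.42×10^7 s, so t/τ = 1.48.
ΔT(t) = ΔT_eq (1 − e^(−t/τ)) = 9.94 × (1 − e^−1.48) = 7.68 K.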